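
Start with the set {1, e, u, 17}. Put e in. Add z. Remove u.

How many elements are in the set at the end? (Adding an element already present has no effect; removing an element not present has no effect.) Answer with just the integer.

Tracking the set through each operation:
Start: {1, 17, e, u}
Event 1 (add e): already present, no change. Set: {1, 17, e, u}
Event 2 (add z): added. Set: {1, 17, e, u, z}
Event 3 (remove u): removed. Set: {1, 17, e, z}

Final set: {1, 17, e, z} (size 4)

Answer: 4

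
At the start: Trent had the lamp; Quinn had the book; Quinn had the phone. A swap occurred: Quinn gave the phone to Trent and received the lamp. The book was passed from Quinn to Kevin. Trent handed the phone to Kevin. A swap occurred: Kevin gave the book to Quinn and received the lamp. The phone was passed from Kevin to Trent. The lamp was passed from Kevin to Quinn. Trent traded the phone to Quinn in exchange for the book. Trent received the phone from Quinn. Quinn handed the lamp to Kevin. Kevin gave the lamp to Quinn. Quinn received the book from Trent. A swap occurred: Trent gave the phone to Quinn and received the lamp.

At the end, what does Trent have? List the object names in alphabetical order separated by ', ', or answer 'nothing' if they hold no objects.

Answer: lamp

Derivation:
Tracking all object holders:
Start: lamp:Trent, book:Quinn, phone:Quinn
Event 1 (swap phone<->lamp: now phone:Trent, lamp:Quinn). State: lamp:Quinn, book:Quinn, phone:Trent
Event 2 (give book: Quinn -> Kevin). State: lamp:Quinn, book:Kevin, phone:Trent
Event 3 (give phone: Trent -> Kevin). State: lamp:Quinn, book:Kevin, phone:Kevin
Event 4 (swap book<->lamp: now book:Quinn, lamp:Kevin). State: lamp:Kevin, book:Quinn, phone:Kevin
Event 5 (give phone: Kevin -> Trent). State: lamp:Kevin, book:Quinn, phone:Trent
Event 6 (give lamp: Kevin -> Quinn). State: lamp:Quinn, book:Quinn, phone:Trent
Event 7 (swap phone<->book: now phone:Quinn, book:Trent). State: lamp:Quinn, book:Trent, phone:Quinn
Event 8 (give phone: Quinn -> Trent). State: lamp:Quinn, book:Trent, phone:Trent
Event 9 (give lamp: Quinn -> Kevin). State: lamp:Kevin, book:Trent, phone:Trent
Event 10 (give lamp: Kevin -> Quinn). State: lamp:Quinn, book:Trent, phone:Trent
Event 11 (give book: Trent -> Quinn). State: lamp:Quinn, book:Quinn, phone:Trent
Event 12 (swap phone<->lamp: now phone:Quinn, lamp:Trent). State: lamp:Trent, book:Quinn, phone:Quinn

Final state: lamp:Trent, book:Quinn, phone:Quinn
Trent holds: lamp.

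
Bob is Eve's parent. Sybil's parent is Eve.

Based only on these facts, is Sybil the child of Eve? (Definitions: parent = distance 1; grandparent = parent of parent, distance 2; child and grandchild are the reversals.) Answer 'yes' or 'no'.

Answer: yes

Derivation:
Reconstructing the parent chain from the given facts:
  Bob -> Eve -> Sybil
(each arrow means 'parent of the next')
Positions in the chain (0 = top):
  position of Bob: 0
  position of Eve: 1
  position of Sybil: 2

Sybil is at position 2, Eve is at position 1; signed distance (j - i) = -1.
'child' requires j - i = -1. Actual distance is -1, so the relation HOLDS.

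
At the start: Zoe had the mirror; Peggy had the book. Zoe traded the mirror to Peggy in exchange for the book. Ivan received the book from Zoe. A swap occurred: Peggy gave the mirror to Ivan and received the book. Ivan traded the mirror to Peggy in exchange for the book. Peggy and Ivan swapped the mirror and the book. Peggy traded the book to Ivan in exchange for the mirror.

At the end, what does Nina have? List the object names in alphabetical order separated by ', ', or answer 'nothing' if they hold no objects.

Answer: nothing

Derivation:
Tracking all object holders:
Start: mirror:Zoe, book:Peggy
Event 1 (swap mirror<->book: now mirror:Peggy, book:Zoe). State: mirror:Peggy, book:Zoe
Event 2 (give book: Zoe -> Ivan). State: mirror:Peggy, book:Ivan
Event 3 (swap mirror<->book: now mirror:Ivan, book:Peggy). State: mirror:Ivan, book:Peggy
Event 4 (swap mirror<->book: now mirror:Peggy, book:Ivan). State: mirror:Peggy, book:Ivan
Event 5 (swap mirror<->book: now mirror:Ivan, book:Peggy). State: mirror:Ivan, book:Peggy
Event 6 (swap book<->mirror: now book:Ivan, mirror:Peggy). State: mirror:Peggy, book:Ivan

Final state: mirror:Peggy, book:Ivan
Nina holds: (nothing).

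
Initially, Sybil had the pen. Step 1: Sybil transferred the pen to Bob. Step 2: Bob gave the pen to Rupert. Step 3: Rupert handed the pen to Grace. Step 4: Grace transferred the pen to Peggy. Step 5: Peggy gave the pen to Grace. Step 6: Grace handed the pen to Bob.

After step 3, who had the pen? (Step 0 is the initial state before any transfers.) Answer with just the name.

Answer: Grace

Derivation:
Tracking the pen holder through step 3:
After step 0 (start): Sybil
After step 1: Bob
After step 2: Rupert
After step 3: Grace

At step 3, the holder is Grace.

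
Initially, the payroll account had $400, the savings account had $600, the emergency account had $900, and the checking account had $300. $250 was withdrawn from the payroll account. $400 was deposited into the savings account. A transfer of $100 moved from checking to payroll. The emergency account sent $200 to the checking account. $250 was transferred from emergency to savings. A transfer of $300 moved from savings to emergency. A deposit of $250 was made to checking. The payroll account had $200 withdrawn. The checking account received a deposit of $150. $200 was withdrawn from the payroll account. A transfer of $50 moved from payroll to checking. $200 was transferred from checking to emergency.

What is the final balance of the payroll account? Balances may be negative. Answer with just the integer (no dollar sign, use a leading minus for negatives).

Answer: -200

Derivation:
Tracking account balances step by step:
Start: payroll=400, savings=600, emergency=900, checking=300
Event 1 (withdraw 250 from payroll): payroll: 400 - 250 = 150. Balances: payroll=150, savings=600, emergency=900, checking=300
Event 2 (deposit 400 to savings): savings: 600 + 400 = 1000. Balances: payroll=150, savings=1000, emergency=900, checking=300
Event 3 (transfer 100 checking -> payroll): checking: 300 - 100 = 200, payroll: 150 + 100 = 250. Balances: payroll=250, savings=1000, emergency=900, checking=200
Event 4 (transfer 200 emergency -> checking): emergency: 900 - 200 = 700, checking: 200 + 200 = 400. Balances: payroll=250, savings=1000, emergency=700, checking=400
Event 5 (transfer 250 emergency -> savings): emergency: 700 - 250 = 450, savings: 1000 + 250 = 1250. Balances: payroll=250, savings=1250, emergency=450, checking=400
Event 6 (transfer 300 savings -> emergency): savings: 1250 - 300 = 950, emergency: 450 + 300 = 750. Balances: payroll=250, savings=950, emergency=750, checking=400
Event 7 (deposit 250 to checking): checking: 400 + 250 = 650. Balances: payroll=250, savings=950, emergency=750, checking=650
Event 8 (withdraw 200 from payroll): payroll: 250 - 200 = 50. Balances: payroll=50, savings=950, emergency=750, checking=650
Event 9 (deposit 150 to checking): checking: 650 + 150 = 800. Balances: payroll=50, savings=950, emergency=750, checking=800
Event 10 (withdraw 200 from payroll): payroll: 50 - 200 = -150. Balances: payroll=-150, savings=950, emergency=750, checking=800
Event 11 (transfer 50 payroll -> checking): payroll: -150 - 50 = -200, checking: 800 + 50 = 850. Balances: payroll=-200, savings=950, emergency=750, checking=850
Event 12 (transfer 200 checking -> emergency): checking: 850 - 200 = 650, emergency: 750 + 200 = 950. Balances: payroll=-200, savings=950, emergency=950, checking=650

Final balance of payroll: -200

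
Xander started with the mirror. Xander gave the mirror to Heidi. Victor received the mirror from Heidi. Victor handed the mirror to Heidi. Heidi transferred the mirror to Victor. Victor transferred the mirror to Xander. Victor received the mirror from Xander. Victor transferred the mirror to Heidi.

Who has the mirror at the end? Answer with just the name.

Tracking the mirror through each event:
Start: Xander has the mirror.
After event 1: Heidi has the mirror.
After event 2: Victor has the mirror.
After event 3: Heidi has the mirror.
After event 4: Victor has the mirror.
After event 5: Xander has the mirror.
After event 6: Victor has the mirror.
After event 7: Heidi has the mirror.

Answer: Heidi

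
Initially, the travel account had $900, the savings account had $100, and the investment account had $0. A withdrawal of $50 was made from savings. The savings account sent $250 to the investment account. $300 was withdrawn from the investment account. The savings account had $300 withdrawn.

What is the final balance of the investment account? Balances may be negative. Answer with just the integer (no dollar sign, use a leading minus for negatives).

Tracking account balances step by step:
Start: travel=900, savings=100, investment=0
Event 1 (withdraw 50 from savings): savings: 100 - 50 = 50. Balances: travel=900, savings=50, investment=0
Event 2 (transfer 250 savings -> investment): savings: 50 - 250 = -200, investment: 0 + 250 = 250. Balances: travel=900, savings=-200, investment=250
Event 3 (withdraw 300 from investment): investment: 250 - 300 = -50. Balances: travel=900, savings=-200, investment=-50
Event 4 (withdraw 300 from savings): savings: -200 - 300 = -500. Balances: travel=900, savings=-500, investment=-50

Final balance of investment: -50

Answer: -50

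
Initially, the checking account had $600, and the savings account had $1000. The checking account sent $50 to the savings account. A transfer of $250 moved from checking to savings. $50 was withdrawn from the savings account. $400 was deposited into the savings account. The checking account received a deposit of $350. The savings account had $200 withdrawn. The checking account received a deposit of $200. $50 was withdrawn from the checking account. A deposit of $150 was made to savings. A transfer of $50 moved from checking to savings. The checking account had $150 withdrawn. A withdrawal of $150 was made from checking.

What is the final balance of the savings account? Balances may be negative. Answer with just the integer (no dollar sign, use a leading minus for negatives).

Tracking account balances step by step:
Start: checking=600, savings=1000
Event 1 (transfer 50 checking -> savings): checking: 600 - 50 = 550, savings: 1000 + 50 = 1050. Balances: checking=550, savings=1050
Event 2 (transfer 250 checking -> savings): checking: 550 - 250 = 300, savings: 1050 + 250 = 1300. Balances: checking=300, savings=1300
Event 3 (withdraw 50 from savings): savings: 1300 - 50 = 1250. Balances: checking=300, savings=1250
Event 4 (deposit 400 to savings): savings: 1250 + 400 = 1650. Balances: checking=300, savings=1650
Event 5 (deposit 350 to checking): checking: 300 + 350 = 650. Balances: checking=650, savings=1650
Event 6 (withdraw 200 from savings): savings: 1650 - 200 = 1450. Balances: checking=650, savings=1450
Event 7 (deposit 200 to checking): checking: 650 + 200 = 850. Balances: checking=850, savings=1450
Event 8 (withdraw 50 from checking): checking: 850 - 50 = 800. Balances: checking=800, savings=1450
Event 9 (deposit 150 to savings): savings: 1450 + 150 = 1600. Balances: checking=800, savings=1600
Event 10 (transfer 50 checking -> savings): checking: 800 - 50 = 750, savings: 1600 + 50 = 1650. Balances: checking=750, savings=1650
Event 11 (withdraw 150 from checking): checking: 750 - 150 = 600. Balances: checking=600, savings=1650
Event 12 (withdraw 150 from checking): checking: 600 - 150 = 450. Balances: checking=450, savings=1650

Final balance of savings: 1650

Answer: 1650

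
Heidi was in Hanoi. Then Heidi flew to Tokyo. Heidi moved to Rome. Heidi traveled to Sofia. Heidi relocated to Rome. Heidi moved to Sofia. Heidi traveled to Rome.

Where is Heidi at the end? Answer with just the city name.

Tracking Heidi's location:
Start: Heidi is in Hanoi.
After move 1: Hanoi -> Tokyo. Heidi is in Tokyo.
After move 2: Tokyo -> Rome. Heidi is in Rome.
After move 3: Rome -> Sofia. Heidi is in Sofia.
After move 4: Sofia -> Rome. Heidi is in Rome.
After move 5: Rome -> Sofia. Heidi is in Sofia.
After move 6: Sofia -> Rome. Heidi is in Rome.

Answer: Rome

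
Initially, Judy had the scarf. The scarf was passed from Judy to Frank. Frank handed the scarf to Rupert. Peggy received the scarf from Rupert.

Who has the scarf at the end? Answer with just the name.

Tracking the scarf through each event:
Start: Judy has the scarf.
After event 1: Frank has the scarf.
After event 2: Rupert has the scarf.
After event 3: Peggy has the scarf.

Answer: Peggy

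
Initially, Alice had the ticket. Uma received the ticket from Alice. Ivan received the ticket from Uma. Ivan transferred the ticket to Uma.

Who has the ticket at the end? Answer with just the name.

Tracking the ticket through each event:
Start: Alice has the ticket.
After event 1: Uma has the ticket.
After event 2: Ivan has the ticket.
After event 3: Uma has the ticket.

Answer: Uma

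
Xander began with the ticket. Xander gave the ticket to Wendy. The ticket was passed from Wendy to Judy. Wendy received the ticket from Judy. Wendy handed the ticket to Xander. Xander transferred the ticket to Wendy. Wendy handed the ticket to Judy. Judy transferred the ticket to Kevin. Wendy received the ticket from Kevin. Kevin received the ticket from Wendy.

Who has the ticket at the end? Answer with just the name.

Answer: Kevin

Derivation:
Tracking the ticket through each event:
Start: Xander has the ticket.
After event 1: Wendy has the ticket.
After event 2: Judy has the ticket.
After event 3: Wendy has the ticket.
After event 4: Xander has the ticket.
After event 5: Wendy has the ticket.
After event 6: Judy has the ticket.
After event 7: Kevin has the ticket.
After event 8: Wendy has the ticket.
After event 9: Kevin has the ticket.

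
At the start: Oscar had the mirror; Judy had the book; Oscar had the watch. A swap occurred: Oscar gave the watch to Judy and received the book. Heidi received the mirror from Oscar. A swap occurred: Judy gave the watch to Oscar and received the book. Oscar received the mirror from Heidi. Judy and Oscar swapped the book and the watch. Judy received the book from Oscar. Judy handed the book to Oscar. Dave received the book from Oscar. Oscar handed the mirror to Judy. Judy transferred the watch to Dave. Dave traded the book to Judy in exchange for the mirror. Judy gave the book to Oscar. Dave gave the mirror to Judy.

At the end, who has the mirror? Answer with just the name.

Answer: Judy

Derivation:
Tracking all object holders:
Start: mirror:Oscar, book:Judy, watch:Oscar
Event 1 (swap watch<->book: now watch:Judy, book:Oscar). State: mirror:Oscar, book:Oscar, watch:Judy
Event 2 (give mirror: Oscar -> Heidi). State: mirror:Heidi, book:Oscar, watch:Judy
Event 3 (swap watch<->book: now watch:Oscar, book:Judy). State: mirror:Heidi, book:Judy, watch:Oscar
Event 4 (give mirror: Heidi -> Oscar). State: mirror:Oscar, book:Judy, watch:Oscar
Event 5 (swap book<->watch: now book:Oscar, watch:Judy). State: mirror:Oscar, book:Oscar, watch:Judy
Event 6 (give book: Oscar -> Judy). State: mirror:Oscar, book:Judy, watch:Judy
Event 7 (give book: Judy -> Oscar). State: mirror:Oscar, book:Oscar, watch:Judy
Event 8 (give book: Oscar -> Dave). State: mirror:Oscar, book:Dave, watch:Judy
Event 9 (give mirror: Oscar -> Judy). State: mirror:Judy, book:Dave, watch:Judy
Event 10 (give watch: Judy -> Dave). State: mirror:Judy, book:Dave, watch:Dave
Event 11 (swap book<->mirror: now book:Judy, mirror:Dave). State: mirror:Dave, book:Judy, watch:Dave
Event 12 (give book: Judy -> Oscar). State: mirror:Dave, book:Oscar, watch:Dave
Event 13 (give mirror: Dave -> Judy). State: mirror:Judy, book:Oscar, watch:Dave

Final state: mirror:Judy, book:Oscar, watch:Dave
The mirror is held by Judy.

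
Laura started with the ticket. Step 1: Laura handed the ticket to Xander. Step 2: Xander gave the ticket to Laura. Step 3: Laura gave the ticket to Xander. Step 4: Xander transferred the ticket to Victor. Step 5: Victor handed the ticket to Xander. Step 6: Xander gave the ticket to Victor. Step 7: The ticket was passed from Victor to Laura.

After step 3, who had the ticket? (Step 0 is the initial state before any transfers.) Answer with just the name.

Answer: Xander

Derivation:
Tracking the ticket holder through step 3:
After step 0 (start): Laura
After step 1: Xander
After step 2: Laura
After step 3: Xander

At step 3, the holder is Xander.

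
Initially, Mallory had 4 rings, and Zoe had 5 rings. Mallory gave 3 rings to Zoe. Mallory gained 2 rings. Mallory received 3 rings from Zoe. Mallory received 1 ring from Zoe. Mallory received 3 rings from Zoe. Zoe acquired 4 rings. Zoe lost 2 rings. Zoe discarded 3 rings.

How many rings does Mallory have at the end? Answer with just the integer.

Tracking counts step by step:
Start: Mallory=4, Zoe=5
Event 1 (Mallory -> Zoe, 3): Mallory: 4 -> 1, Zoe: 5 -> 8. State: Mallory=1, Zoe=8
Event 2 (Mallory +2): Mallory: 1 -> 3. State: Mallory=3, Zoe=8
Event 3 (Zoe -> Mallory, 3): Zoe: 8 -> 5, Mallory: 3 -> 6. State: Mallory=6, Zoe=5
Event 4 (Zoe -> Mallory, 1): Zoe: 5 -> 4, Mallory: 6 -> 7. State: Mallory=7, Zoe=4
Event 5 (Zoe -> Mallory, 3): Zoe: 4 -> 1, Mallory: 7 -> 10. State: Mallory=10, Zoe=1
Event 6 (Zoe +4): Zoe: 1 -> 5. State: Mallory=10, Zoe=5
Event 7 (Zoe -2): Zoe: 5 -> 3. State: Mallory=10, Zoe=3
Event 8 (Zoe -3): Zoe: 3 -> 0. State: Mallory=10, Zoe=0

Mallory's final count: 10

Answer: 10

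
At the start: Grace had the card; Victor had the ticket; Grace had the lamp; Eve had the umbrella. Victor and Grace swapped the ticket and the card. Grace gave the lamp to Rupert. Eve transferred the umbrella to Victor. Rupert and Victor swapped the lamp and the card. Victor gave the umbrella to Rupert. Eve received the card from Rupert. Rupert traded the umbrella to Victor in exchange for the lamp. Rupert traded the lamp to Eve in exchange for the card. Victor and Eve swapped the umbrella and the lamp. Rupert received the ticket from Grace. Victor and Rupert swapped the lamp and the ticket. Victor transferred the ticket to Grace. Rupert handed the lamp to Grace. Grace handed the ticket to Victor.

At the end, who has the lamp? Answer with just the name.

Answer: Grace

Derivation:
Tracking all object holders:
Start: card:Grace, ticket:Victor, lamp:Grace, umbrella:Eve
Event 1 (swap ticket<->card: now ticket:Grace, card:Victor). State: card:Victor, ticket:Grace, lamp:Grace, umbrella:Eve
Event 2 (give lamp: Grace -> Rupert). State: card:Victor, ticket:Grace, lamp:Rupert, umbrella:Eve
Event 3 (give umbrella: Eve -> Victor). State: card:Victor, ticket:Grace, lamp:Rupert, umbrella:Victor
Event 4 (swap lamp<->card: now lamp:Victor, card:Rupert). State: card:Rupert, ticket:Grace, lamp:Victor, umbrella:Victor
Event 5 (give umbrella: Victor -> Rupert). State: card:Rupert, ticket:Grace, lamp:Victor, umbrella:Rupert
Event 6 (give card: Rupert -> Eve). State: card:Eve, ticket:Grace, lamp:Victor, umbrella:Rupert
Event 7 (swap umbrella<->lamp: now umbrella:Victor, lamp:Rupert). State: card:Eve, ticket:Grace, lamp:Rupert, umbrella:Victor
Event 8 (swap lamp<->card: now lamp:Eve, card:Rupert). State: card:Rupert, ticket:Grace, lamp:Eve, umbrella:Victor
Event 9 (swap umbrella<->lamp: now umbrella:Eve, lamp:Victor). State: card:Rupert, ticket:Grace, lamp:Victor, umbrella:Eve
Event 10 (give ticket: Grace -> Rupert). State: card:Rupert, ticket:Rupert, lamp:Victor, umbrella:Eve
Event 11 (swap lamp<->ticket: now lamp:Rupert, ticket:Victor). State: card:Rupert, ticket:Victor, lamp:Rupert, umbrella:Eve
Event 12 (give ticket: Victor -> Grace). State: card:Rupert, ticket:Grace, lamp:Rupert, umbrella:Eve
Event 13 (give lamp: Rupert -> Grace). State: card:Rupert, ticket:Grace, lamp:Grace, umbrella:Eve
Event 14 (give ticket: Grace -> Victor). State: card:Rupert, ticket:Victor, lamp:Grace, umbrella:Eve

Final state: card:Rupert, ticket:Victor, lamp:Grace, umbrella:Eve
The lamp is held by Grace.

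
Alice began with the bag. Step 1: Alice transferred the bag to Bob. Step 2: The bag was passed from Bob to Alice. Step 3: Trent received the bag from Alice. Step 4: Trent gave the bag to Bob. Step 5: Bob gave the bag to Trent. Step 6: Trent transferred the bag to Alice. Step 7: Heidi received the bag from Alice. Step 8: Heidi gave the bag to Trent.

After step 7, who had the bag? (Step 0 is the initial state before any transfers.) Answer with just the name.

Tracking the bag holder through step 7:
After step 0 (start): Alice
After step 1: Bob
After step 2: Alice
After step 3: Trent
After step 4: Bob
After step 5: Trent
After step 6: Alice
After step 7: Heidi

At step 7, the holder is Heidi.

Answer: Heidi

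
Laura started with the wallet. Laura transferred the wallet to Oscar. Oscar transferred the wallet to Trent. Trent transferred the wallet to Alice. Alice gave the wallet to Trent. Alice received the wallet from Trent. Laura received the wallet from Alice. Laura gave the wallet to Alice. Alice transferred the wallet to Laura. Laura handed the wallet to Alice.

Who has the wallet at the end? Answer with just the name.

Answer: Alice

Derivation:
Tracking the wallet through each event:
Start: Laura has the wallet.
After event 1: Oscar has the wallet.
After event 2: Trent has the wallet.
After event 3: Alice has the wallet.
After event 4: Trent has the wallet.
After event 5: Alice has the wallet.
After event 6: Laura has the wallet.
After event 7: Alice has the wallet.
After event 8: Laura has the wallet.
After event 9: Alice has the wallet.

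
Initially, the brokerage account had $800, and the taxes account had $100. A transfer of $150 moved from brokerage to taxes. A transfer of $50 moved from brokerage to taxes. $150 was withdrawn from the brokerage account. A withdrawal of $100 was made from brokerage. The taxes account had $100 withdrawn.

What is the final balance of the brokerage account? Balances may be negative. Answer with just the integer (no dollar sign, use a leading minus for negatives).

Tracking account balances step by step:
Start: brokerage=800, taxes=100
Event 1 (transfer 150 brokerage -> taxes): brokerage: 800 - 150 = 650, taxes: 100 + 150 = 250. Balances: brokerage=650, taxes=250
Event 2 (transfer 50 brokerage -> taxes): brokerage: 650 - 50 = 600, taxes: 250 + 50 = 300. Balances: brokerage=600, taxes=300
Event 3 (withdraw 150 from brokerage): brokerage: 600 - 150 = 450. Balances: brokerage=450, taxes=300
Event 4 (withdraw 100 from brokerage): brokerage: 450 - 100 = 350. Balances: brokerage=350, taxes=300
Event 5 (withdraw 100 from taxes): taxes: 300 - 100 = 200. Balances: brokerage=350, taxes=200

Final balance of brokerage: 350

Answer: 350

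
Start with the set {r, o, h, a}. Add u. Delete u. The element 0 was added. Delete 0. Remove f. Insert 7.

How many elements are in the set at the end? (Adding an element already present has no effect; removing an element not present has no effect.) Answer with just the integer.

Tracking the set through each operation:
Start: {a, h, o, r}
Event 1 (add u): added. Set: {a, h, o, r, u}
Event 2 (remove u): removed. Set: {a, h, o, r}
Event 3 (add 0): added. Set: {0, a, h, o, r}
Event 4 (remove 0): removed. Set: {a, h, o, r}
Event 5 (remove f): not present, no change. Set: {a, h, o, r}
Event 6 (add 7): added. Set: {7, a, h, o, r}

Final set: {7, a, h, o, r} (size 5)

Answer: 5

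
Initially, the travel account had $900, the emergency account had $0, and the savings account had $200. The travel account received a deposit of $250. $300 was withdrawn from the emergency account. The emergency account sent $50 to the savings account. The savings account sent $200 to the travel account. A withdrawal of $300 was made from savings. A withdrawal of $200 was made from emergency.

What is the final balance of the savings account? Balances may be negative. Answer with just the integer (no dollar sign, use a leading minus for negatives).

Answer: -250

Derivation:
Tracking account balances step by step:
Start: travel=900, emergency=0, savings=200
Event 1 (deposit 250 to travel): travel: 900 + 250 = 1150. Balances: travel=1150, emergency=0, savings=200
Event 2 (withdraw 300 from emergency): emergency: 0 - 300 = -300. Balances: travel=1150, emergency=-300, savings=200
Event 3 (transfer 50 emergency -> savings): emergency: -300 - 50 = -350, savings: 200 + 50 = 250. Balances: travel=1150, emergency=-350, savings=250
Event 4 (transfer 200 savings -> travel): savings: 250 - 200 = 50, travel: 1150 + 200 = 1350. Balances: travel=1350, emergency=-350, savings=50
Event 5 (withdraw 300 from savings): savings: 50 - 300 = -250. Balances: travel=1350, emergency=-350, savings=-250
Event 6 (withdraw 200 from emergency): emergency: -350 - 200 = -550. Balances: travel=1350, emergency=-550, savings=-250

Final balance of savings: -250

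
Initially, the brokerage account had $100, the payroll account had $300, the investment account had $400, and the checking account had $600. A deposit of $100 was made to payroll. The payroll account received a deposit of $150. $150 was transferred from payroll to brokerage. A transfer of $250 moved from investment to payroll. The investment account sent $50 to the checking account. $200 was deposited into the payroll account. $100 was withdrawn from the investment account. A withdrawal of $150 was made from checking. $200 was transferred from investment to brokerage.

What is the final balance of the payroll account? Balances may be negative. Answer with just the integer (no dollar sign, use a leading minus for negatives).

Answer: 850

Derivation:
Tracking account balances step by step:
Start: brokerage=100, payroll=300, investment=400, checking=600
Event 1 (deposit 100 to payroll): payroll: 300 + 100 = 400. Balances: brokerage=100, payroll=400, investment=400, checking=600
Event 2 (deposit 150 to payroll): payroll: 400 + 150 = 550. Balances: brokerage=100, payroll=550, investment=400, checking=600
Event 3 (transfer 150 payroll -> brokerage): payroll: 550 - 150 = 400, brokerage: 100 + 150 = 250. Balances: brokerage=250, payroll=400, investment=400, checking=600
Event 4 (transfer 250 investment -> payroll): investment: 400 - 250 = 150, payroll: 400 + 250 = 650. Balances: brokerage=250, payroll=650, investment=150, checking=600
Event 5 (transfer 50 investment -> checking): investment: 150 - 50 = 100, checking: 600 + 50 = 650. Balances: brokerage=250, payroll=650, investment=100, checking=650
Event 6 (deposit 200 to payroll): payroll: 650 + 200 = 850. Balances: brokerage=250, payroll=850, investment=100, checking=650
Event 7 (withdraw 100 from investment): investment: 100 - 100 = 0. Balances: brokerage=250, payroll=850, investment=0, checking=650
Event 8 (withdraw 150 from checking): checking: 650 - 150 = 500. Balances: brokerage=250, payroll=850, investment=0, checking=500
Event 9 (transfer 200 investment -> brokerage): investment: 0 - 200 = -200, brokerage: 250 + 200 = 450. Balances: brokerage=450, payroll=850, investment=-200, checking=500

Final balance of payroll: 850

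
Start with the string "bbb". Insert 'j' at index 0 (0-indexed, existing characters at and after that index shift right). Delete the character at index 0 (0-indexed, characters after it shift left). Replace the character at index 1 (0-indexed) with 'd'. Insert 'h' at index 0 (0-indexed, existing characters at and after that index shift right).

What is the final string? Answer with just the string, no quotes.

Answer: hbdb

Derivation:
Applying each edit step by step:
Start: "bbb"
Op 1 (insert 'j' at idx 0): "bbb" -> "jbbb"
Op 2 (delete idx 0 = 'j'): "jbbb" -> "bbb"
Op 3 (replace idx 1: 'b' -> 'd'): "bbb" -> "bdb"
Op 4 (insert 'h' at idx 0): "bdb" -> "hbdb"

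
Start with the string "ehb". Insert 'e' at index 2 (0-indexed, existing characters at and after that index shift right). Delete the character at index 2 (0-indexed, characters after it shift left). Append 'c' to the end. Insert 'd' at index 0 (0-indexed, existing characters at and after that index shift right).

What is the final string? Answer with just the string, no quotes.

Answer: dehbc

Derivation:
Applying each edit step by step:
Start: "ehb"
Op 1 (insert 'e' at idx 2): "ehb" -> "eheb"
Op 2 (delete idx 2 = 'e'): "eheb" -> "ehb"
Op 3 (append 'c'): "ehb" -> "ehbc"
Op 4 (insert 'd' at idx 0): "ehbc" -> "dehbc"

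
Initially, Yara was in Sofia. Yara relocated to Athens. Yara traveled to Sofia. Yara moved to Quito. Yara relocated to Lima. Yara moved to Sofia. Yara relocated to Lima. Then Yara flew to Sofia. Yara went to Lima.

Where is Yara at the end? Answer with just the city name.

Tracking Yara's location:
Start: Yara is in Sofia.
After move 1: Sofia -> Athens. Yara is in Athens.
After move 2: Athens -> Sofia. Yara is in Sofia.
After move 3: Sofia -> Quito. Yara is in Quito.
After move 4: Quito -> Lima. Yara is in Lima.
After move 5: Lima -> Sofia. Yara is in Sofia.
After move 6: Sofia -> Lima. Yara is in Lima.
After move 7: Lima -> Sofia. Yara is in Sofia.
After move 8: Sofia -> Lima. Yara is in Lima.

Answer: Lima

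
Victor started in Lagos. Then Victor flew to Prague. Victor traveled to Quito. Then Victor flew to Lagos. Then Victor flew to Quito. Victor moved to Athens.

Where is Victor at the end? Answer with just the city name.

Answer: Athens

Derivation:
Tracking Victor's location:
Start: Victor is in Lagos.
After move 1: Lagos -> Prague. Victor is in Prague.
After move 2: Prague -> Quito. Victor is in Quito.
After move 3: Quito -> Lagos. Victor is in Lagos.
After move 4: Lagos -> Quito. Victor is in Quito.
After move 5: Quito -> Athens. Victor is in Athens.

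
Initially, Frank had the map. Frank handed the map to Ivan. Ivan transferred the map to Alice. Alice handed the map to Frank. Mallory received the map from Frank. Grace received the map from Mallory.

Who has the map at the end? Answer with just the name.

Answer: Grace

Derivation:
Tracking the map through each event:
Start: Frank has the map.
After event 1: Ivan has the map.
After event 2: Alice has the map.
After event 3: Frank has the map.
After event 4: Mallory has the map.
After event 5: Grace has the map.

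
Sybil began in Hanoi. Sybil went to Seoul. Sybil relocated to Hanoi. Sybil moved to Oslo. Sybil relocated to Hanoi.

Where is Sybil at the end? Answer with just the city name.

Tracking Sybil's location:
Start: Sybil is in Hanoi.
After move 1: Hanoi -> Seoul. Sybil is in Seoul.
After move 2: Seoul -> Hanoi. Sybil is in Hanoi.
After move 3: Hanoi -> Oslo. Sybil is in Oslo.
After move 4: Oslo -> Hanoi. Sybil is in Hanoi.

Answer: Hanoi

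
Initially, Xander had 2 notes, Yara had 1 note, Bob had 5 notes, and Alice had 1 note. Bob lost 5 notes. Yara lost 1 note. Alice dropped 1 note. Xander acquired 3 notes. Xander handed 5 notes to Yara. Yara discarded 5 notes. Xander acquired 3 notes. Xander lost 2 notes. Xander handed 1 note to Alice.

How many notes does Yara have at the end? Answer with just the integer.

Tracking counts step by step:
Start: Xander=2, Yara=1, Bob=5, Alice=1
Event 1 (Bob -5): Bob: 5 -> 0. State: Xander=2, Yara=1, Bob=0, Alice=1
Event 2 (Yara -1): Yara: 1 -> 0. State: Xander=2, Yara=0, Bob=0, Alice=1
Event 3 (Alice -1): Alice: 1 -> 0. State: Xander=2, Yara=0, Bob=0, Alice=0
Event 4 (Xander +3): Xander: 2 -> 5. State: Xander=5, Yara=0, Bob=0, Alice=0
Event 5 (Xander -> Yara, 5): Xander: 5 -> 0, Yara: 0 -> 5. State: Xander=0, Yara=5, Bob=0, Alice=0
Event 6 (Yara -5): Yara: 5 -> 0. State: Xander=0, Yara=0, Bob=0, Alice=0
Event 7 (Xander +3): Xander: 0 -> 3. State: Xander=3, Yara=0, Bob=0, Alice=0
Event 8 (Xander -2): Xander: 3 -> 1. State: Xander=1, Yara=0, Bob=0, Alice=0
Event 9 (Xander -> Alice, 1): Xander: 1 -> 0, Alice: 0 -> 1. State: Xander=0, Yara=0, Bob=0, Alice=1

Yara's final count: 0

Answer: 0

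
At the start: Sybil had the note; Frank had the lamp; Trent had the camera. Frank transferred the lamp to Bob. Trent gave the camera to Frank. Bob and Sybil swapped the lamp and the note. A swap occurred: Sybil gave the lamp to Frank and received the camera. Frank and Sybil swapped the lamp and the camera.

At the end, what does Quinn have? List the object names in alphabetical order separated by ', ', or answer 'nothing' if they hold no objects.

Tracking all object holders:
Start: note:Sybil, lamp:Frank, camera:Trent
Event 1 (give lamp: Frank -> Bob). State: note:Sybil, lamp:Bob, camera:Trent
Event 2 (give camera: Trent -> Frank). State: note:Sybil, lamp:Bob, camera:Frank
Event 3 (swap lamp<->note: now lamp:Sybil, note:Bob). State: note:Bob, lamp:Sybil, camera:Frank
Event 4 (swap lamp<->camera: now lamp:Frank, camera:Sybil). State: note:Bob, lamp:Frank, camera:Sybil
Event 5 (swap lamp<->camera: now lamp:Sybil, camera:Frank). State: note:Bob, lamp:Sybil, camera:Frank

Final state: note:Bob, lamp:Sybil, camera:Frank
Quinn holds: (nothing).

Answer: nothing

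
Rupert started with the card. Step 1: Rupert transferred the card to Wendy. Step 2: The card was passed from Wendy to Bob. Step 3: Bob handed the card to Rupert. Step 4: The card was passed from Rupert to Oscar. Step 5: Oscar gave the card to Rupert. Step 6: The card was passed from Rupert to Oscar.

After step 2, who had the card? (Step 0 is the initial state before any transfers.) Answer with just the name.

Tracking the card holder through step 2:
After step 0 (start): Rupert
After step 1: Wendy
After step 2: Bob

At step 2, the holder is Bob.

Answer: Bob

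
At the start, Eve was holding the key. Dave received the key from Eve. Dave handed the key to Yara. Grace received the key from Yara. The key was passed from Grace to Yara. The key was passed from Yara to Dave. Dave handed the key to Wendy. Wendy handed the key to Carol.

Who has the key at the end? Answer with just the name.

Answer: Carol

Derivation:
Tracking the key through each event:
Start: Eve has the key.
After event 1: Dave has the key.
After event 2: Yara has the key.
After event 3: Grace has the key.
After event 4: Yara has the key.
After event 5: Dave has the key.
After event 6: Wendy has the key.
After event 7: Carol has the key.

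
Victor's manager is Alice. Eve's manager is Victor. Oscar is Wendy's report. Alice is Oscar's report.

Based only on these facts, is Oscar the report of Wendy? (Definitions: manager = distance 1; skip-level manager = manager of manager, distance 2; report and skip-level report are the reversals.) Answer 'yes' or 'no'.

Answer: yes

Derivation:
Reconstructing the manager chain from the given facts:
  Wendy -> Oscar -> Alice -> Victor -> Eve
(each arrow means 'manager of the next')
Positions in the chain (0 = top):
  position of Wendy: 0
  position of Oscar: 1
  position of Alice: 2
  position of Victor: 3
  position of Eve: 4

Oscar is at position 1, Wendy is at position 0; signed distance (j - i) = -1.
'report' requires j - i = -1. Actual distance is -1, so the relation HOLDS.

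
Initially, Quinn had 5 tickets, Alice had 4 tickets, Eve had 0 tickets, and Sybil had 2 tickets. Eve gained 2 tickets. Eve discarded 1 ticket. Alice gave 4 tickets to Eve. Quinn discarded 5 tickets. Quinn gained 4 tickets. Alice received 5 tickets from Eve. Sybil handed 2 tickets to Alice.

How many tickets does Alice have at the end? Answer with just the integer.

Answer: 7

Derivation:
Tracking counts step by step:
Start: Quinn=5, Alice=4, Eve=0, Sybil=2
Event 1 (Eve +2): Eve: 0 -> 2. State: Quinn=5, Alice=4, Eve=2, Sybil=2
Event 2 (Eve -1): Eve: 2 -> 1. State: Quinn=5, Alice=4, Eve=1, Sybil=2
Event 3 (Alice -> Eve, 4): Alice: 4 -> 0, Eve: 1 -> 5. State: Quinn=5, Alice=0, Eve=5, Sybil=2
Event 4 (Quinn -5): Quinn: 5 -> 0. State: Quinn=0, Alice=0, Eve=5, Sybil=2
Event 5 (Quinn +4): Quinn: 0 -> 4. State: Quinn=4, Alice=0, Eve=5, Sybil=2
Event 6 (Eve -> Alice, 5): Eve: 5 -> 0, Alice: 0 -> 5. State: Quinn=4, Alice=5, Eve=0, Sybil=2
Event 7 (Sybil -> Alice, 2): Sybil: 2 -> 0, Alice: 5 -> 7. State: Quinn=4, Alice=7, Eve=0, Sybil=0

Alice's final count: 7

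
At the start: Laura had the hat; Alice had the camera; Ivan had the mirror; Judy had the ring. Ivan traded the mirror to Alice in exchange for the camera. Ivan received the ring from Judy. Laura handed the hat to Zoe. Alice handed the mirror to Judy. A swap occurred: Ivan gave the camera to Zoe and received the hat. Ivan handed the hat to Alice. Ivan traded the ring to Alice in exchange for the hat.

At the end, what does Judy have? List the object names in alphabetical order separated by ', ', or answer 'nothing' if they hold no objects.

Tracking all object holders:
Start: hat:Laura, camera:Alice, mirror:Ivan, ring:Judy
Event 1 (swap mirror<->camera: now mirror:Alice, camera:Ivan). State: hat:Laura, camera:Ivan, mirror:Alice, ring:Judy
Event 2 (give ring: Judy -> Ivan). State: hat:Laura, camera:Ivan, mirror:Alice, ring:Ivan
Event 3 (give hat: Laura -> Zoe). State: hat:Zoe, camera:Ivan, mirror:Alice, ring:Ivan
Event 4 (give mirror: Alice -> Judy). State: hat:Zoe, camera:Ivan, mirror:Judy, ring:Ivan
Event 5 (swap camera<->hat: now camera:Zoe, hat:Ivan). State: hat:Ivan, camera:Zoe, mirror:Judy, ring:Ivan
Event 6 (give hat: Ivan -> Alice). State: hat:Alice, camera:Zoe, mirror:Judy, ring:Ivan
Event 7 (swap ring<->hat: now ring:Alice, hat:Ivan). State: hat:Ivan, camera:Zoe, mirror:Judy, ring:Alice

Final state: hat:Ivan, camera:Zoe, mirror:Judy, ring:Alice
Judy holds: mirror.

Answer: mirror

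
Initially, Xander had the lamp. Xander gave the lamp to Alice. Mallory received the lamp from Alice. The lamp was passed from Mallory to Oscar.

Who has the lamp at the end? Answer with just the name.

Answer: Oscar

Derivation:
Tracking the lamp through each event:
Start: Xander has the lamp.
After event 1: Alice has the lamp.
After event 2: Mallory has the lamp.
After event 3: Oscar has the lamp.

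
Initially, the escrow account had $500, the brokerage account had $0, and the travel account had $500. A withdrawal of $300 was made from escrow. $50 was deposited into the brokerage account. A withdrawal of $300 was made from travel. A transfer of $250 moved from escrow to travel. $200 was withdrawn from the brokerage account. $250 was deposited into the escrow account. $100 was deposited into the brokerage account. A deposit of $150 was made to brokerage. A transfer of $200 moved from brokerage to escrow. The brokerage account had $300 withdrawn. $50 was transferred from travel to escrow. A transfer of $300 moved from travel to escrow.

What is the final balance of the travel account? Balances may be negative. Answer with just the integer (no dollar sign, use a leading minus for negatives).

Answer: 100

Derivation:
Tracking account balances step by step:
Start: escrow=500, brokerage=0, travel=500
Event 1 (withdraw 300 from escrow): escrow: 500 - 300 = 200. Balances: escrow=200, brokerage=0, travel=500
Event 2 (deposit 50 to brokerage): brokerage: 0 + 50 = 50. Balances: escrow=200, brokerage=50, travel=500
Event 3 (withdraw 300 from travel): travel: 500 - 300 = 200. Balances: escrow=200, brokerage=50, travel=200
Event 4 (transfer 250 escrow -> travel): escrow: 200 - 250 = -50, travel: 200 + 250 = 450. Balances: escrow=-50, brokerage=50, travel=450
Event 5 (withdraw 200 from brokerage): brokerage: 50 - 200 = -150. Balances: escrow=-50, brokerage=-150, travel=450
Event 6 (deposit 250 to escrow): escrow: -50 + 250 = 200. Balances: escrow=200, brokerage=-150, travel=450
Event 7 (deposit 100 to brokerage): brokerage: -150 + 100 = -50. Balances: escrow=200, brokerage=-50, travel=450
Event 8 (deposit 150 to brokerage): brokerage: -50 + 150 = 100. Balances: escrow=200, brokerage=100, travel=450
Event 9 (transfer 200 brokerage -> escrow): brokerage: 100 - 200 = -100, escrow: 200 + 200 = 400. Balances: escrow=400, brokerage=-100, travel=450
Event 10 (withdraw 300 from brokerage): brokerage: -100 - 300 = -400. Balances: escrow=400, brokerage=-400, travel=450
Event 11 (transfer 50 travel -> escrow): travel: 450 - 50 = 400, escrow: 400 + 50 = 450. Balances: escrow=450, brokerage=-400, travel=400
Event 12 (transfer 300 travel -> escrow): travel: 400 - 300 = 100, escrow: 450 + 300 = 750. Balances: escrow=750, brokerage=-400, travel=100

Final balance of travel: 100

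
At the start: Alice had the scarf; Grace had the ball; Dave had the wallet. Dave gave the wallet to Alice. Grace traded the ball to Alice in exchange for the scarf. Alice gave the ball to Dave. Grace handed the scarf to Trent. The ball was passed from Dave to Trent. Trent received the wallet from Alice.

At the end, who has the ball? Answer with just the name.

Answer: Trent

Derivation:
Tracking all object holders:
Start: scarf:Alice, ball:Grace, wallet:Dave
Event 1 (give wallet: Dave -> Alice). State: scarf:Alice, ball:Grace, wallet:Alice
Event 2 (swap ball<->scarf: now ball:Alice, scarf:Grace). State: scarf:Grace, ball:Alice, wallet:Alice
Event 3 (give ball: Alice -> Dave). State: scarf:Grace, ball:Dave, wallet:Alice
Event 4 (give scarf: Grace -> Trent). State: scarf:Trent, ball:Dave, wallet:Alice
Event 5 (give ball: Dave -> Trent). State: scarf:Trent, ball:Trent, wallet:Alice
Event 6 (give wallet: Alice -> Trent). State: scarf:Trent, ball:Trent, wallet:Trent

Final state: scarf:Trent, ball:Trent, wallet:Trent
The ball is held by Trent.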